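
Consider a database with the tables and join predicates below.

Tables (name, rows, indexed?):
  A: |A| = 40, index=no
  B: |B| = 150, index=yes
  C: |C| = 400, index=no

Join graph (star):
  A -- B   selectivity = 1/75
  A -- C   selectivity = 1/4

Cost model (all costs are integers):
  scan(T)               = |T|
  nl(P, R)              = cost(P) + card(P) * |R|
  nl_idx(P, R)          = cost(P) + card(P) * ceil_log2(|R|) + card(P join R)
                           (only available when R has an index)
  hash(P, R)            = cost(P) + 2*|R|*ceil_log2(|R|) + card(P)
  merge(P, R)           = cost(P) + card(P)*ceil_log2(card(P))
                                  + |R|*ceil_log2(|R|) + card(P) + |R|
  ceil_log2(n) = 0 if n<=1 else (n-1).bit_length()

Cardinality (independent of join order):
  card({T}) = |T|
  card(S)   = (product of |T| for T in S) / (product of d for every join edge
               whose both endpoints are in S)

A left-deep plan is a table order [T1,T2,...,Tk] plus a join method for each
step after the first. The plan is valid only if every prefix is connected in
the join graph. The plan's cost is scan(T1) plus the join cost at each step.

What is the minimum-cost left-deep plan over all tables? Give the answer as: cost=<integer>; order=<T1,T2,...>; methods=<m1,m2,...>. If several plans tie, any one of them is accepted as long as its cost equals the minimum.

cost=5080; order=A,B,C; methods=nl_idx,merge

Selinger DP (subsets sized 1..n):
  {A}: scan cost=40, card=40
  {B}: scan cost=150, card=150
  {C}: scan cost=400, card=400
  {AB}: card=80; try (B,nl_idx)→440, (A,hash)→780, (B,merge)→1670, (A,merge)→1780, (B,hash)→2480, (B,nl)→6040 …(+1); best=440 via (B,nl_idx)
  {AC}: card=4000; try (A,hash)→1280, (C,merge)→4320, (A,merge)→4680, (C,hash)→7280, (C,nl)→16040, (A,nl)→16400; best=1280 via (A,hash)
  {ABC}: card=8000; try (C,merge)→5080, (B,hash)→7680, (C,hash)→7720, (C,nl)→32440, (B,nl_idx)→41280, (B,merge)→54630 …(+1); best=5080 via (C,merge)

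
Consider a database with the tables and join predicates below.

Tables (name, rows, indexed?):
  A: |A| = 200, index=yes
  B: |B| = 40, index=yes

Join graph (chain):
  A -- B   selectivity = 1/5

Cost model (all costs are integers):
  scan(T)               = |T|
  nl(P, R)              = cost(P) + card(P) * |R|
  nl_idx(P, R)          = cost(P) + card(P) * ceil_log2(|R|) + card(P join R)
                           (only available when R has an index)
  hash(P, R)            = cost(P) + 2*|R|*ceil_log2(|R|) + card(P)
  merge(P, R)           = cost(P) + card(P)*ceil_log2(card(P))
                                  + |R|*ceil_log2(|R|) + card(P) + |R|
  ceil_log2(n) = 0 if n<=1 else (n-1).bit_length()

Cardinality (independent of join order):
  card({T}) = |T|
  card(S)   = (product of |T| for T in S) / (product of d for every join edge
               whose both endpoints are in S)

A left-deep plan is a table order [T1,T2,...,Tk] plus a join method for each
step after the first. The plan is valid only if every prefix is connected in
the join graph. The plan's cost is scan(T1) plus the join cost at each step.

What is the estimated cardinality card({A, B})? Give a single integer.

1600

Tables in S: A(200), B(40)
Edges inside S: A-B(d=5)
numerator = 200 * 40 = 8000
denominator = 5 = 5
card(S) = 8000 / 5 = 1600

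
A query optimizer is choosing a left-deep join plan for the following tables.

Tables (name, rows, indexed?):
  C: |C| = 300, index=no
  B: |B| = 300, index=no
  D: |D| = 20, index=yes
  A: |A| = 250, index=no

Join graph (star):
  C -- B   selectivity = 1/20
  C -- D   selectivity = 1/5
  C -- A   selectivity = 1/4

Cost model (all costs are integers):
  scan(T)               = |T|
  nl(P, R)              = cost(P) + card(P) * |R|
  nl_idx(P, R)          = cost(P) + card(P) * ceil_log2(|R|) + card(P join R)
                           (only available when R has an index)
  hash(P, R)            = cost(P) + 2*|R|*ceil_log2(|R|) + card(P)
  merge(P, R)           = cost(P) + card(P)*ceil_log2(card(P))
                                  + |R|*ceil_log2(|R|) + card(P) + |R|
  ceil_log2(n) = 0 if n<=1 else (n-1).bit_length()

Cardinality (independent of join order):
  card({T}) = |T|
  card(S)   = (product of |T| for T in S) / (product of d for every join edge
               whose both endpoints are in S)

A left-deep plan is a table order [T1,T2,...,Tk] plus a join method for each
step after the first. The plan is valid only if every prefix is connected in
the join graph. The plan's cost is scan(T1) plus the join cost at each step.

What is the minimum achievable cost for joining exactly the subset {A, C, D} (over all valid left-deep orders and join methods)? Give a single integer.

6000

Selinger DP over subsets of {A,C,D}:
  {C}: scan cost=300, card=300
  {D}: scan cost=20, card=20
  {A}: scan cost=250, card=250
  {CD}: card=1200; try (D,hash)→800, (D,nl_idx)→3000, (C,merge)→3140, (D,merge)→3420, (C,hash)→5440, (C,nl)→6020 …(+1); best=800 via (D,hash)
  {AC}: card=18750; try (A,hash)→4600, (C,merge)→5500, (A,merge)→5550, (C,hash)→5900, (C,nl)→75250, (A,nl)→75300; best=4600 via (A,hash)
  {ACD}: card=75000; try (A,hash)→6000, (A,merge)→17450, (D,hash)→23550, (D,nl_idx)→173350, (A,nl)→300800, (D,merge)→304720 …(+1); best=6000 via (A,hash)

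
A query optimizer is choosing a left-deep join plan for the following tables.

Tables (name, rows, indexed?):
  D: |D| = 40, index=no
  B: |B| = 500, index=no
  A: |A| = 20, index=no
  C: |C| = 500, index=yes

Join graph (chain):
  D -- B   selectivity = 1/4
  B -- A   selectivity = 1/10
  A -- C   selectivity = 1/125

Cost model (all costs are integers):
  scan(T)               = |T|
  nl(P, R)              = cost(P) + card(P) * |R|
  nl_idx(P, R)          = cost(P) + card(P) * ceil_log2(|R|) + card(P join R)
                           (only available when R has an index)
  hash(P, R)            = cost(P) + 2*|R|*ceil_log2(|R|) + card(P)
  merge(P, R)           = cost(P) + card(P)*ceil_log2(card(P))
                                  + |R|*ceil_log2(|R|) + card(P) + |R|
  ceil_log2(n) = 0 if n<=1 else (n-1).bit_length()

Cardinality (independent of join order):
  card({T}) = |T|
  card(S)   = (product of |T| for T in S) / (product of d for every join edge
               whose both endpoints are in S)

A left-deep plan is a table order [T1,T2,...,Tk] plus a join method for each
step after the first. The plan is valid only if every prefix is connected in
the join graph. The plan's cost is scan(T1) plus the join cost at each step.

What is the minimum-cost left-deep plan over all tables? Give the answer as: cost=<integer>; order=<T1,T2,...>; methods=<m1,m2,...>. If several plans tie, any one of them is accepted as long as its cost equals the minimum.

cost=10400; order=A,C,B,D; methods=nl_idx,merge,hash

Selinger DP (subsets sized 1..n):
  {D}: scan cost=40, card=40
  {B}: scan cost=500, card=500
  {A}: scan cost=20, card=20
  {C}: scan cost=500, card=500
  {BD}: card=5000; try (D,hash)→1480, (B,merge)→5320, (D,merge)→5780, (B,hash)→9080, (B,nl)→20040, (D,nl)→20500; best=1480 via (D,hash)
  {AB}: card=1000; try (A,hash)→1200, (B,merge)→5140, (A,merge)→5620, (B,hash)→9040, (B,nl)→10020, (A,nl)→10500; best=1200 via (A,hash)
  {AC}: card=80; try (C,nl_idx)→280, (A,hash)→1200, (C,merge)→5140, (A,merge)→5620, (C,hash)→9040, (C,nl)→10020 …(+1); best=280 via (C,nl_idx)
  {ABD}: card=10000; try (D,hash)→2680, (A,hash)→6680, (D,merge)→12480, (D,nl)→41200, (A,merge)→71600, (A,nl)→101480; best=2680 via (D,hash)
  {ABC}: card=4000; try (B,merge)→5920, (B,hash)→9360, (C,hash)→11200, (C,nl_idx)→14200, (C,merge)→17200, (B,nl)→40280 …(+1); best=5920 via (B,merge)
  {ABCD}: card=40000; try (D,hash)→10400, (C,hash)→21680, (D,merge)→58200, (C,nl_idx)→132680, (C,merge)→157680, (D,nl)→165920 …(+1); best=10400 via (D,hash)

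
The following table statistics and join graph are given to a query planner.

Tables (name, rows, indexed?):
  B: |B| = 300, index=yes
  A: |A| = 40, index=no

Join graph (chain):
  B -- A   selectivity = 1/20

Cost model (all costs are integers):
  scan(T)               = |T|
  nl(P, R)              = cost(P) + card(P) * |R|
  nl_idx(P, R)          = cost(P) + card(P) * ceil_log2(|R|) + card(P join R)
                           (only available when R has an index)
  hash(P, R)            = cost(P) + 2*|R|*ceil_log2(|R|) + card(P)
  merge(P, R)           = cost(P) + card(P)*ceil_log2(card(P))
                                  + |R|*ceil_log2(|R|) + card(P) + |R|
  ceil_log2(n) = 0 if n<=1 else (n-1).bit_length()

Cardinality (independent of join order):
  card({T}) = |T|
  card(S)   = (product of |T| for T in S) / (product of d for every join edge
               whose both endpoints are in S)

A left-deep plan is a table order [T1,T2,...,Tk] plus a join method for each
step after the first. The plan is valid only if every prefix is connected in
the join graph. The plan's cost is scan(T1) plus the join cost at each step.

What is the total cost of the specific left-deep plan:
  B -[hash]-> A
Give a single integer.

1080

step 1: scan B: cost=300, card=300
step 2: join A via hash
    card(P join A) = 300*40/(20) = 600
    cost = 300 + 2*40*6 + 300 = 1080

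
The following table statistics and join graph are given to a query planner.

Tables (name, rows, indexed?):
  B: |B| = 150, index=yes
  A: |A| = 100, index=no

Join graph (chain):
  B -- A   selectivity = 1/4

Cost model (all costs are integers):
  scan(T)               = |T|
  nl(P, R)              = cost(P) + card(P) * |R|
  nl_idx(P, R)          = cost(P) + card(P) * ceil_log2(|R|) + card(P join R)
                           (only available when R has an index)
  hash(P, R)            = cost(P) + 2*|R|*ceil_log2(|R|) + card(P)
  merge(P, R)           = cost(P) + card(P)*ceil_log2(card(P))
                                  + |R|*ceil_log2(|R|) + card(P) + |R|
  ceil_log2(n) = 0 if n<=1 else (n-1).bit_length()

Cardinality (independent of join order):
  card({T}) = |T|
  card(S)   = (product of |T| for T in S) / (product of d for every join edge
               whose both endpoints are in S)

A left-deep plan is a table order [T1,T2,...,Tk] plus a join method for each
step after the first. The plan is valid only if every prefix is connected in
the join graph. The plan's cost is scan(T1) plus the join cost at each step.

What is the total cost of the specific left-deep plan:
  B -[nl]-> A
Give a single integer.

15150

step 1: scan B: cost=150, card=150
step 2: join A via nl
    card(P join A) = 150*100/(4) = 3750
    cost = 150 + 150*100 = 15150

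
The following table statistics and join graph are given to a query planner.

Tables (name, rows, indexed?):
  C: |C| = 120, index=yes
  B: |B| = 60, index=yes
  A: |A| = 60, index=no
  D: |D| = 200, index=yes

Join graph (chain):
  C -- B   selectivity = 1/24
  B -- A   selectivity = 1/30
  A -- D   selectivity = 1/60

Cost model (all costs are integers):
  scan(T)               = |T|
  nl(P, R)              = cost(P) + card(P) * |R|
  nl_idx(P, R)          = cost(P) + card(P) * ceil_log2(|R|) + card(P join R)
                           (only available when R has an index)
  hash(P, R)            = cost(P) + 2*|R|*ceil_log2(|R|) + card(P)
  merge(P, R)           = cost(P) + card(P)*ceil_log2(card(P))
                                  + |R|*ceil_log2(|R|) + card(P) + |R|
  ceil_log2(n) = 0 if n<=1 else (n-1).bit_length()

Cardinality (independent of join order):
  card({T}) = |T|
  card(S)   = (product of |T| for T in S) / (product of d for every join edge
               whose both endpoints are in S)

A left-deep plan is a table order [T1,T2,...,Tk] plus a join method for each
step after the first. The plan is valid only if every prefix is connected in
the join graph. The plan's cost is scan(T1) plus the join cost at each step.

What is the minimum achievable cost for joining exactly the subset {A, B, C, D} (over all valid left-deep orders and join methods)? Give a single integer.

Selinger DP over subsets of {A,B,C,D}:
  {C}: scan cost=120, card=120
  {B}: scan cost=60, card=60
  {A}: scan cost=60, card=60
  {D}: scan cost=200, card=200
  {BC}: card=300; try (C,nl_idx)→780, (B,hash)→960, (B,nl_idx)→1140, (C,merge)→1440, (B,merge)→1500, (C,hash)→1800 …(+2); best=780 via (C,nl_idx)
  {AB}: card=120; try (B,nl_idx)→540, (B,hash)→840, (A,hash)→840, (B,merge)→900, (A,merge)→900, (B,nl)→3660 …(+1); best=540 via (B,nl_idx)
  {AD}: card=200; try (D,nl_idx)→740, (A,hash)→1120, (D,merge)→2280, (A,merge)→2420, (D,hash)→3320, (D,nl)→12060 …(+1); best=740 via (D,nl_idx)
  {ABC}: card=600; try (A,hash)→1800, (C,nl_idx)→1980, (C,hash)→2340, (C,merge)→2460, (A,merge)→4200, (C,nl)→14940 …(+1); best=1800 via (A,hash)
  {ABD}: card=400; try (B,hash)→1660, (D,nl_idx)→1900, (B,nl_idx)→2340, (B,merge)→2960, (D,merge)→3300, (D,hash)→3860 …(+2); best=1660 via (B,hash)
  {ABCD}: card=2000; try (C,hash)→3740, (D,hash)→5600, (C,nl_idx)→6460, (C,merge)→6620, (D,nl_idx)→8600, (D,merge)→10200 …(+2); best=3740 via (C,hash)

3740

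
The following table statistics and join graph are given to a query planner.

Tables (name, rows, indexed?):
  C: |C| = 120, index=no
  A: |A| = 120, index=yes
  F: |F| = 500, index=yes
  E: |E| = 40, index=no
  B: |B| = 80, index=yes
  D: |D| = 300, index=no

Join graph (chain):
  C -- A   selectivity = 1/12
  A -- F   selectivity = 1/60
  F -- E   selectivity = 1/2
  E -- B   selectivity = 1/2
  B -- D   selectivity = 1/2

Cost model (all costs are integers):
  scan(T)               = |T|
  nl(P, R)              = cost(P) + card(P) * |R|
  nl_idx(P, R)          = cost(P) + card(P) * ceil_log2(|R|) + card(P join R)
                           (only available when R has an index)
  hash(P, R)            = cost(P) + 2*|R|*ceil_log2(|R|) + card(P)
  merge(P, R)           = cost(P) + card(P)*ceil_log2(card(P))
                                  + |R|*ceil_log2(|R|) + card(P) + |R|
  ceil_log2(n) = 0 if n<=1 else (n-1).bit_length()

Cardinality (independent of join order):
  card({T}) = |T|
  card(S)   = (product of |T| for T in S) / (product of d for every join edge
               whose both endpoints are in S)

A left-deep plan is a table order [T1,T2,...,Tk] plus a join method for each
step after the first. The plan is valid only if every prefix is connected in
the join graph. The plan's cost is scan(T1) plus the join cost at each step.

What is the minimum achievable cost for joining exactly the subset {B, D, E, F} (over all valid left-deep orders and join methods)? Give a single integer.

256640

Selinger DP over subsets of {B,D,E,F}:
  {F}: scan cost=500, card=500
  {E}: scan cost=40, card=40
  {B}: scan cost=80, card=80
  {D}: scan cost=300, card=300
  {EF}: card=10000; try (E,hash)→1480, (F,merge)→5320, (E,merge)→5780, (F,hash)→9080, (F,nl_idx)→10400, (F,nl)→20040 …(+1); best=1480 via (E,hash)
  {BE}: card=1600; try (E,hash)→640, (B,merge)→960, (E,merge)→1000, (B,hash)→1200, (B,nl_idx)→1920, (B,nl)→3240 …(+1); best=640 via (E,hash)
  {BD}: card=12000; try (B,hash)→1720, (D,merge)→3720, (B,merge)→3940, (D,hash)→5560, (B,nl_idx)→14400, (D,nl)→24080 …(+1); best=1720 via (B,hash)
  {BEF}: card=400000; try (F,hash)→11240, (B,hash)→12600, (F,merge)→24840, (B,merge)→152120, (F,nl_idx)→415040, (B,nl_idx)→471480 …(+2); best=11240 via (F,hash)
  {BDE}: card=240000; try (D,hash)→7640, (E,hash)→14200, (D,merge)→22840, (E,merge)→182000, (D,nl)→480640, (E,nl)→481720; best=7640 via (D,hash)
  {BDEF}: card=60000000; try (F,hash)→256640, (D,hash)→416640, (F,merge)→4572640, (D,merge)→8014240, (F,nl_idx)→62167640, (F,nl)→120007640 …(+1); best=256640 via (F,hash)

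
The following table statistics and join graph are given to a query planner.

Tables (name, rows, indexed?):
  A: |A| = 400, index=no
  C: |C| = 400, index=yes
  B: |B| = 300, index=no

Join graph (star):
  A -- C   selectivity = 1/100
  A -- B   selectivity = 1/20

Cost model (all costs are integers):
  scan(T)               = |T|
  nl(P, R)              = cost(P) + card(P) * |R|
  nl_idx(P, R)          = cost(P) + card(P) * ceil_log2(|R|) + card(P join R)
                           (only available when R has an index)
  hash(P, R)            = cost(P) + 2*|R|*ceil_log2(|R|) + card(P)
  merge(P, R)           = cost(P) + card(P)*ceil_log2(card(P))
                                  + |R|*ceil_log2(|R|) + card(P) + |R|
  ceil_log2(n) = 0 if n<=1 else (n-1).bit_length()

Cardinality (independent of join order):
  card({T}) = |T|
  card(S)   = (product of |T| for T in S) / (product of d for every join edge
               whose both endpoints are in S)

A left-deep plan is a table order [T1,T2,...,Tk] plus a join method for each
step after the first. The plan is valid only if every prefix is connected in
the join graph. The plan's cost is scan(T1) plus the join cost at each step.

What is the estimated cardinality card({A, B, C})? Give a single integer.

Tables in S: A(400), B(300), C(400)
Edges inside S: A-C(d=100), A-B(d=20)
numerator = 400 * 300 * 400 = 48000000
denominator = 100 * 20 = 2000
card(S) = 48000000 / 2000 = 24000

24000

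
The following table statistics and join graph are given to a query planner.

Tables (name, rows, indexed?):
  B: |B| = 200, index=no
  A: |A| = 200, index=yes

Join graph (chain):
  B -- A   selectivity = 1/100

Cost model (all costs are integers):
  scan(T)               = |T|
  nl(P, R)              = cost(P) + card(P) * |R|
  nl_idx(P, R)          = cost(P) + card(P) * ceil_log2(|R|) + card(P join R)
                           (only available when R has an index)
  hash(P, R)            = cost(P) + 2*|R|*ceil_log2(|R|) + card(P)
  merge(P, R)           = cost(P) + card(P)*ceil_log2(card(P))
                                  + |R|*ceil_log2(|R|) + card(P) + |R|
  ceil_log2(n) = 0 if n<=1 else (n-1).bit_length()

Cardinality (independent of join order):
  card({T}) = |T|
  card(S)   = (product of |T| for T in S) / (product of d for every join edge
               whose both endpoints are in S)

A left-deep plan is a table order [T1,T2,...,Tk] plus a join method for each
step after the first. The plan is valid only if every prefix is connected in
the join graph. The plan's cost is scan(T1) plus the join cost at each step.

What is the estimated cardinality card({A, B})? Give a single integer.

400

Tables in S: A(200), B(200)
Edges inside S: B-A(d=100)
numerator = 200 * 200 = 40000
denominator = 100 = 100
card(S) = 40000 / 100 = 400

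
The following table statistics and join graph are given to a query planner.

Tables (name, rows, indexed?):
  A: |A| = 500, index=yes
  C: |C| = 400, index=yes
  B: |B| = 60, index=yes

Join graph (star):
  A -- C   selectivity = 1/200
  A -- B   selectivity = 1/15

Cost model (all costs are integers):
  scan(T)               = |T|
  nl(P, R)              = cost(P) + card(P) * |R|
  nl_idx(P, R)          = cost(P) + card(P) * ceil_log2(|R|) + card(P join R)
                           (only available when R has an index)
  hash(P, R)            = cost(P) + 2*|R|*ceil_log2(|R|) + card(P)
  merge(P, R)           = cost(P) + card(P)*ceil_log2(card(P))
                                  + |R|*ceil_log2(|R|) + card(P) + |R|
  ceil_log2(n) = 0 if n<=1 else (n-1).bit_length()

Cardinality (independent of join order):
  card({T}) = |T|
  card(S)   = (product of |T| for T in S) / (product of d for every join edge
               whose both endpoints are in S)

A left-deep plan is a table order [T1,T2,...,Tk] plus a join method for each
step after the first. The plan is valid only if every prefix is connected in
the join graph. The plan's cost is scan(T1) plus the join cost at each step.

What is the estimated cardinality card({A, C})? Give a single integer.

1000

Tables in S: A(500), C(400)
Edges inside S: A-C(d=200)
numerator = 500 * 400 = 200000
denominator = 200 = 200
card(S) = 200000 / 200 = 1000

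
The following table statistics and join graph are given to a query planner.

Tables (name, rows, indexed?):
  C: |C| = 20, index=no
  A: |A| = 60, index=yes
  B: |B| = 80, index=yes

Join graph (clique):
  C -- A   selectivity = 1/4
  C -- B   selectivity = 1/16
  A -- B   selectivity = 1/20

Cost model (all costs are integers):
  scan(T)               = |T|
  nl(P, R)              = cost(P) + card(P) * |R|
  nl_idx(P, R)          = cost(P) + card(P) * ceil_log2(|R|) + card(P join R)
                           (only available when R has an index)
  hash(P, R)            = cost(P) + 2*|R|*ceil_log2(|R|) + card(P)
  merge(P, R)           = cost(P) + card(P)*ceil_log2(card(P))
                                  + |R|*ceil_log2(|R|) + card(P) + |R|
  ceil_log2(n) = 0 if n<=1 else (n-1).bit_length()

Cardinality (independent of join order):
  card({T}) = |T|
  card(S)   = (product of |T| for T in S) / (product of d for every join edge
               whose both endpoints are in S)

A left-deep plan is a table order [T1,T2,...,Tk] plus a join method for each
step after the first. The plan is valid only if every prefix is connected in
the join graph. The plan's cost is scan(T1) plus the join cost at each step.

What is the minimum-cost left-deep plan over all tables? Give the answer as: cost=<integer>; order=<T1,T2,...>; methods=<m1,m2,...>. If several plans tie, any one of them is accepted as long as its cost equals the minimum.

cost=935; order=C,B,A; methods=nl_idx,nl_idx

Selinger DP (subsets sized 1..n):
  {C}: scan cost=20, card=20
  {A}: scan cost=60, card=60
  {B}: scan cost=80, card=80
  {AC}: card=300; try (C,hash)→320, (A,nl_idx)→440, (A,merge)→560, (C,merge)→600, (A,hash)→760, (A,nl)→1220 …(+1); best=320 via (C,hash)
  {BC}: card=100; try (B,nl_idx)→260, (C,hash)→360, (B,merge)→780, (C,merge)→840, (B,hash)→1160, (B,nl)→1620 …(+1); best=260 via (B,nl_idx)
  {AB}: card=240; try (B,nl_idx)→720, (A,nl_idx)→800, (A,hash)→880, (B,merge)→1120, (A,merge)→1140, (B,hash)→1240 …(+2); best=720 via (B,nl_idx)
  {ABC}: card=75; try (A,nl_idx)→935, (A,hash)→1080, (C,hash)→1160, (A,merge)→1480, (B,hash)→1740, (B,nl_idx)→2495 …(+5); best=935 via (A,nl_idx)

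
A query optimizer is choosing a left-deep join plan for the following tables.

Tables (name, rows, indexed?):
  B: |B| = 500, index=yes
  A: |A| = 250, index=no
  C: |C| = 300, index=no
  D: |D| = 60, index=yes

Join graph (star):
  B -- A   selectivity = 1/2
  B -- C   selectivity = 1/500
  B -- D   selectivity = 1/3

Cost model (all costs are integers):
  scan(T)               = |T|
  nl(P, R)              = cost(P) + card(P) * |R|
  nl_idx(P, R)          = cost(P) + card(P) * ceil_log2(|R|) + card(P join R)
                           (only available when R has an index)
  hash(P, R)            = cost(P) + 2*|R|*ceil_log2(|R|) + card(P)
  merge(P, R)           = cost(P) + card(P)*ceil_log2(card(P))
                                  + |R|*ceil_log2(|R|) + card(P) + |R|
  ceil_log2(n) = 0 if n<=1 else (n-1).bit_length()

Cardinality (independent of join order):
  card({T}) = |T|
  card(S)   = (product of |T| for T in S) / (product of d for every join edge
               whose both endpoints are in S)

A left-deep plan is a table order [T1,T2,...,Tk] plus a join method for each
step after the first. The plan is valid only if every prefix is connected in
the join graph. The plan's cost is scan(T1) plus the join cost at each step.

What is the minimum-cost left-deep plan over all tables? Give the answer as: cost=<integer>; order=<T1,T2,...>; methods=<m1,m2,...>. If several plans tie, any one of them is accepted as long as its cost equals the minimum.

cost=14320; order=C,B,D,A; methods=nl_idx,hash,hash

Selinger DP (subsets sized 1..n):
  {B}: scan cost=500, card=500
  {A}: scan cost=250, card=250
  {C}: scan cost=300, card=300
  {D}: scan cost=60, card=60
  {AB}: card=62500; try (A,hash)→5000, (B,merge)→7500, (A,merge)→7750, (B,hash)→9500, (B,nl_idx)→65000, (B,nl)→125250 …(+1); best=5000 via (A,hash)
  {BC}: card=300; try (B,nl_idx)→3300, (C,hash)→6400, (B,merge)→8300, (C,merge)→8500, (B,hash)→9600, (B,nl)→150300 …(+1); best=3300 via (B,nl_idx)
  {BD}: card=10000; try (D,hash)→1720, (B,merge)→5480, (D,merge)→5920, (B,hash)→9120, (B,nl_idx)→10600, (D,nl_idx)→13500 …(+2); best=1720 via (D,hash)
  {ABC}: card=37500; try (A,hash)→7600, (A,merge)→8550, (C,hash)→72900, (A,nl)→78300, (C,merge)→1070500, (C,nl)→18755000; best=7600 via (A,hash)
  {ABD}: card=1250000; try (A,hash)→15720, (D,hash)→68220, (A,merge)→153970, (D,merge)→1067920, (D,nl_idx)→1630000, (A,nl)→2501720 …(+1); best=15720 via (A,hash)
  {BCD}: card=6000; try (D,hash)→4320, (D,merge)→6720, (D,nl_idx)→11100, (C,hash)→17120, (D,nl)→21300, (C,merge)→154720 …(+1); best=4320 via (D,hash)
  {ABCD}: card=750000; try (A,hash)→14320, (D,hash)→45820, (A,merge)→90570, (D,merge)→645520, (D,nl_idx)→982600, (C,hash)→1271120 …(+4); best=14320 via (A,hash)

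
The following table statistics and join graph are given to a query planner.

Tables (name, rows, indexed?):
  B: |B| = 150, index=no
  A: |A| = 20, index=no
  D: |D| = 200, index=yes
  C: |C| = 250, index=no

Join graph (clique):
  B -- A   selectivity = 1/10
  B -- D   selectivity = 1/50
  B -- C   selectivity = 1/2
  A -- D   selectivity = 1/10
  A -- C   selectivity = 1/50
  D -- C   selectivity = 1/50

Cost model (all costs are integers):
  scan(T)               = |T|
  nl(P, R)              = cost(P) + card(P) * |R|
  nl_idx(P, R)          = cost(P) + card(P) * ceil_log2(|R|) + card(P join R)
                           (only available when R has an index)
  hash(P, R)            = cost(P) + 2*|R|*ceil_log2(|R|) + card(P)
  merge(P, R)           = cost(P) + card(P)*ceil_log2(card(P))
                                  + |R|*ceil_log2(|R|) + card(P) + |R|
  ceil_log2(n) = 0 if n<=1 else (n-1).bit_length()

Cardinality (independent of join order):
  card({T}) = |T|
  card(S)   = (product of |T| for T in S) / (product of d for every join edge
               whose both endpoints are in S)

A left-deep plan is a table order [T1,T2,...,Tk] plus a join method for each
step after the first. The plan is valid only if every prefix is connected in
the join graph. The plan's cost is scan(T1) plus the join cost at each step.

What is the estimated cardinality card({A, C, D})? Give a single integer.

40

Tables in S: A(20), C(250), D(200)
Edges inside S: A-D(d=10), A-C(d=50), D-C(d=50)
numerator = 20 * 250 * 200 = 1000000
denominator = 10 * 50 * 50 = 25000
card(S) = 1000000 / 25000 = 40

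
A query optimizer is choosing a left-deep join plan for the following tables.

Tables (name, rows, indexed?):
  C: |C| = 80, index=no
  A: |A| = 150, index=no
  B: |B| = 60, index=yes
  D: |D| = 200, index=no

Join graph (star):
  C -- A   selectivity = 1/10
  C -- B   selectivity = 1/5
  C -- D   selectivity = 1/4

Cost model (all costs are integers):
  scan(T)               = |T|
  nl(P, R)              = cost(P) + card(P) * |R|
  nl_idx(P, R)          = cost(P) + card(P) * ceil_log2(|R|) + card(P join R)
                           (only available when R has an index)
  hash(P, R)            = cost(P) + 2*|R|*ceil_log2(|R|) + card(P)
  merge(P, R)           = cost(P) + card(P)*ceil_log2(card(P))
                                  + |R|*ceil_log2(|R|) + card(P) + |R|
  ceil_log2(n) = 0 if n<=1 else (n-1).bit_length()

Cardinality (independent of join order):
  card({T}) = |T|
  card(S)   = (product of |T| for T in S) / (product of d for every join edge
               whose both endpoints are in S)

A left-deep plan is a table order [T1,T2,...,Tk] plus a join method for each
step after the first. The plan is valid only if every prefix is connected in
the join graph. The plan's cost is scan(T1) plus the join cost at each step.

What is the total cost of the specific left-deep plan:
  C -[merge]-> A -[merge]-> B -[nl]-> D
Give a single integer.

2896890

step 1: scan C: cost=80, card=80
step 2: join A via merge
    card(P join A) = 80*150/(10) = 1200
    cost = 80 + 80*7 + 150*8 + 80 + 150 = 2070
step 3: join B via merge
    card(P join B) = 1200*60/(5) = 14400
    cost = 2070 + 1200*11 + 60*6 + 1200 + 60 = 16890
step 4: join D via nl
    card(P join D) = 14400*200/(4) = 720000
    cost = 16890 + 14400*200 = 2896890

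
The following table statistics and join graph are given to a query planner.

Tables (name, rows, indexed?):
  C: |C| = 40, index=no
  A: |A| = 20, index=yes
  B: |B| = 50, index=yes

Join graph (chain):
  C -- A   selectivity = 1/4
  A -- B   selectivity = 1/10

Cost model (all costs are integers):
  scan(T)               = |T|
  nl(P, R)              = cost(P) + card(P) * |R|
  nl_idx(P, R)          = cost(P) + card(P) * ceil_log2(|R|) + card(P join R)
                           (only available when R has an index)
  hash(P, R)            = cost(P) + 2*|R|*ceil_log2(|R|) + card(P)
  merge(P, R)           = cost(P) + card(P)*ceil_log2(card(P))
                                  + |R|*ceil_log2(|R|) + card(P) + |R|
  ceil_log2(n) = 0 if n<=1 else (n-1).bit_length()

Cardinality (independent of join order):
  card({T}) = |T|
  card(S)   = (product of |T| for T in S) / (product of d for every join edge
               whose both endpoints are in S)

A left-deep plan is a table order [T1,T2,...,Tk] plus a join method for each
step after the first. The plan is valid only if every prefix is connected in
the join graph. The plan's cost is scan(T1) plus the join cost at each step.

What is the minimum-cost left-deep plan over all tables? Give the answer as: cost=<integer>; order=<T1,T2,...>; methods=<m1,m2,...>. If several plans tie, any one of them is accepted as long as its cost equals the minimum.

cost=820; order=A,B,C; methods=nl_idx,hash

Selinger DP (subsets sized 1..n):
  {C}: scan cost=40, card=40
  {A}: scan cost=20, card=20
  {B}: scan cost=50, card=50
  {AC}: card=200; try (A,hash)→280, (C,merge)→420, (A,merge)→440, (A,nl_idx)→440, (C,hash)→520, (C,nl)→820 …(+1); best=280 via (A,hash)
  {AB}: card=100; try (B,nl_idx)→240, (A,hash)→300, (A,nl_idx)→400, (B,merge)→490, (A,merge)→520, (B,hash)→640 …(+2); best=240 via (B,nl_idx)
  {ABC}: card=1000; try (C,hash)→820, (B,hash)→1080, (C,merge)→1320, (B,merge)→2430, (B,nl_idx)→2480, (C,nl)→4240 …(+1); best=820 via (C,hash)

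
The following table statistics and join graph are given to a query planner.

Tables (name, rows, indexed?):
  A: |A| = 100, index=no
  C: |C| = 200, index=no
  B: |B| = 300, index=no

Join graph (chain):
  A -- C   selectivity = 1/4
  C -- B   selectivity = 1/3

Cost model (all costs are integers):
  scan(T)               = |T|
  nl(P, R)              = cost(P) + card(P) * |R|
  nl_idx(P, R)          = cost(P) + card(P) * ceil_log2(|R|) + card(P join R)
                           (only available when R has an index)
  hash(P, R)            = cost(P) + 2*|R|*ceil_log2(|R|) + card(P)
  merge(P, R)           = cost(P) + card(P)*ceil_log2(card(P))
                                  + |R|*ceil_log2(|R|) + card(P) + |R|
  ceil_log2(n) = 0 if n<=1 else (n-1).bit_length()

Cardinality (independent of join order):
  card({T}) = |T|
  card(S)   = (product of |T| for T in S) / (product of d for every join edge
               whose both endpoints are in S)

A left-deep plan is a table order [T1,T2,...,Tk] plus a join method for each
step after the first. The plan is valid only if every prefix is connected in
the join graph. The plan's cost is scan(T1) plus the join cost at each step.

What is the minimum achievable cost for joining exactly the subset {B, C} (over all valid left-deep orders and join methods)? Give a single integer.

3800

Selinger DP over subsets of {B,C}:
  {C}: scan cost=200, card=200
  {B}: scan cost=300, card=300
  {BC}: card=20000; try (C,hash)→3800, (B,merge)→5000, (C,merge)→5100, (B,hash)→5800, (B,nl)→60200, (C,nl)→60300; best=3800 via (C,hash)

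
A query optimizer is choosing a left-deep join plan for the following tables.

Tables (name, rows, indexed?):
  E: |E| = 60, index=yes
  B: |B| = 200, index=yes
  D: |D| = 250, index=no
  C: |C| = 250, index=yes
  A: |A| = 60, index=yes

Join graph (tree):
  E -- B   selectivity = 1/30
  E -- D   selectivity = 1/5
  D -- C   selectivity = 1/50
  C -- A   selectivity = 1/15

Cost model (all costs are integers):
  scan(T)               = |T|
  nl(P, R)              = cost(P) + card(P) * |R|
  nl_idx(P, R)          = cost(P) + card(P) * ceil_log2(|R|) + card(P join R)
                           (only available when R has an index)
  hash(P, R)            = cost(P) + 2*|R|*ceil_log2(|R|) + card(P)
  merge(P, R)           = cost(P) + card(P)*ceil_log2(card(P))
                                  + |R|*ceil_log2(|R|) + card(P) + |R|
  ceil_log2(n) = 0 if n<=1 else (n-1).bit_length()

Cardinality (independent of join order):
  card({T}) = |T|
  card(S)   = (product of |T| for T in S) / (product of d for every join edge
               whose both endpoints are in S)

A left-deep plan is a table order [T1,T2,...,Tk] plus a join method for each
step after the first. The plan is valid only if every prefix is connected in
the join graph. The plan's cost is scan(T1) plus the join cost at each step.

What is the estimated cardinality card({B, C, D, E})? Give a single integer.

100000

Tables in S: B(200), C(250), D(250), E(60)
Edges inside S: E-B(d=30), E-D(d=5), D-C(d=50)
numerator = 200 * 250 * 250 * 60 = 750000000
denominator = 30 * 5 * 50 = 7500
card(S) = 750000000 / 7500 = 100000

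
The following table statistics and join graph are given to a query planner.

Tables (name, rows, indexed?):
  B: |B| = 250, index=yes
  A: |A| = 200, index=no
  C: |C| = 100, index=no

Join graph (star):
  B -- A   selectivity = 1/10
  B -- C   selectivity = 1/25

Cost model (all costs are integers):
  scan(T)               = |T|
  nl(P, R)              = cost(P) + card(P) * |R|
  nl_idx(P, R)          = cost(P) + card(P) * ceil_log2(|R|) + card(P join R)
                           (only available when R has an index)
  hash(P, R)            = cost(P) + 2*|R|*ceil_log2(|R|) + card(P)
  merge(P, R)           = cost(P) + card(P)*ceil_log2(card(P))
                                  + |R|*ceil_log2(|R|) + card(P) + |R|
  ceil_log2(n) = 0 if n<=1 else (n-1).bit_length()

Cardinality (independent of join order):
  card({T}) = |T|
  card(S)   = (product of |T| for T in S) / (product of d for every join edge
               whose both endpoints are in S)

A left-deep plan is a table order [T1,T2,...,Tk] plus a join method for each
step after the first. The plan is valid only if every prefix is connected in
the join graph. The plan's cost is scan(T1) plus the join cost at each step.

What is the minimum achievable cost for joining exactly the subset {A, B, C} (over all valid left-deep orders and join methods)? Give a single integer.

Selinger DP over subsets of {A,B,C}:
  {B}: scan cost=250, card=250
  {A}: scan cost=200, card=200
  {C}: scan cost=100, card=100
  {AB}: card=5000; try (A,hash)→3700, (B,merge)→4250, (A,merge)→4300, (B,hash)→4400, (B,nl_idx)→6800, (B,nl)→50200 …(+1); best=3700 via (A,hash)
  {BC}: card=1000; try (C,hash)→1900, (B,nl_idx)→1900, (B,merge)→3150, (C,merge)→3300, (B,hash)→4200, (B,nl)→25100 …(+1); best=1900 via (C,hash)
  {ABC}: card=20000; try (A,hash)→6100, (C,hash)→10100, (A,merge)→14700, (C,merge)→74500, (A,nl)→201900, (C,nl)→503700; best=6100 via (A,hash)

6100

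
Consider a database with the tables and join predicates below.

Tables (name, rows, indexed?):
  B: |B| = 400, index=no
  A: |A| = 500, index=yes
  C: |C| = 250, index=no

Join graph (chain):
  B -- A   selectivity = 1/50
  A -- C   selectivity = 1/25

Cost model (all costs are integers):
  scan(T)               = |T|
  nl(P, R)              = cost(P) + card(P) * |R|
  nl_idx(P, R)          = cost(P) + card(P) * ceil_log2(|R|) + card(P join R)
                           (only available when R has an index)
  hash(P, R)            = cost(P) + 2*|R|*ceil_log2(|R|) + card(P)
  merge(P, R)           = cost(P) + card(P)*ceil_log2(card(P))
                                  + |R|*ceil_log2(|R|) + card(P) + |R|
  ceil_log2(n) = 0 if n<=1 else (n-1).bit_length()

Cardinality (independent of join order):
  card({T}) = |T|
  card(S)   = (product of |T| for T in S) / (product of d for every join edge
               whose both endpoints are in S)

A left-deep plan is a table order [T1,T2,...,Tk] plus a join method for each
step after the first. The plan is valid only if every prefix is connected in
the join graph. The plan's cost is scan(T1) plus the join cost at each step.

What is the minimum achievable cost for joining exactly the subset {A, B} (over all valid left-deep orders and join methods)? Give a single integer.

Selinger DP over subsets of {A,B}:
  {B}: scan cost=400, card=400
  {A}: scan cost=500, card=500
  {AB}: card=4000; try (A,nl_idx)→8000, (B,hash)→8200, (A,merge)→9400, (B,merge)→9500, (A,hash)→9800, (A,nl)→200400 …(+1); best=8000 via (A,nl_idx)

8000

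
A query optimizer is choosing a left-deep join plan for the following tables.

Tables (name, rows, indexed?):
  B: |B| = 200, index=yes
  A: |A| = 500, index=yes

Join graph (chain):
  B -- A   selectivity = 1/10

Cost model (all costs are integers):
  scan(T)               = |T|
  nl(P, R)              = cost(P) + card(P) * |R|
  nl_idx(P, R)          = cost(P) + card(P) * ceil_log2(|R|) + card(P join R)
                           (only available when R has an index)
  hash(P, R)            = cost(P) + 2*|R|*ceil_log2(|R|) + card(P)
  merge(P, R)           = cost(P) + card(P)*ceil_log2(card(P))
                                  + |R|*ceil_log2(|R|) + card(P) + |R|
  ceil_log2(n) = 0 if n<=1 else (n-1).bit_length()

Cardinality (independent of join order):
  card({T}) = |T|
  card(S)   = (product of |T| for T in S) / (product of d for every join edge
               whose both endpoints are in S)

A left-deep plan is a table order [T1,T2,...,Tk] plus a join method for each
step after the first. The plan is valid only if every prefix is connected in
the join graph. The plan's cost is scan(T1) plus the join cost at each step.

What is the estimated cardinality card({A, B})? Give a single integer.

Tables in S: A(500), B(200)
Edges inside S: B-A(d=10)
numerator = 500 * 200 = 100000
denominator = 10 = 10
card(S) = 100000 / 10 = 10000

10000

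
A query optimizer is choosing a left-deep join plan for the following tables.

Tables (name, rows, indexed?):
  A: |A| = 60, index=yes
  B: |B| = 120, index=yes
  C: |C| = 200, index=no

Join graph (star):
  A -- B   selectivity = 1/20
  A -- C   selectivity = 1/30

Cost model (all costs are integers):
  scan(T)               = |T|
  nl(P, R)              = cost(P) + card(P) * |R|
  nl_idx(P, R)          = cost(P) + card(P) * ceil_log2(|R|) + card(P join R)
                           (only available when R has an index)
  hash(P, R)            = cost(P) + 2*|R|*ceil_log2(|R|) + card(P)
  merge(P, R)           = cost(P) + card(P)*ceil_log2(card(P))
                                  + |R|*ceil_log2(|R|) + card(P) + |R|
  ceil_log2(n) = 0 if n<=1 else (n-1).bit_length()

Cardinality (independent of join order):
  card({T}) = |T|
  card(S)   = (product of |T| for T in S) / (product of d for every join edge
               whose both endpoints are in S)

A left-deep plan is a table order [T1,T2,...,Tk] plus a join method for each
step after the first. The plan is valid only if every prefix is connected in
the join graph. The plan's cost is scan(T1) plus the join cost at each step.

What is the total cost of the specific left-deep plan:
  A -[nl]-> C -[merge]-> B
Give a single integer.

step 1: scan A: cost=60, card=60
step 2: join C via nl
    card(P join C) = 60*200/(30) = 400
    cost = 60 + 60*200 = 12060
step 3: join B via merge
    card(P join B) = 400*120/(20) = 2400
    cost = 12060 + 400*9 + 120*7 + 400 + 120 = 17020

17020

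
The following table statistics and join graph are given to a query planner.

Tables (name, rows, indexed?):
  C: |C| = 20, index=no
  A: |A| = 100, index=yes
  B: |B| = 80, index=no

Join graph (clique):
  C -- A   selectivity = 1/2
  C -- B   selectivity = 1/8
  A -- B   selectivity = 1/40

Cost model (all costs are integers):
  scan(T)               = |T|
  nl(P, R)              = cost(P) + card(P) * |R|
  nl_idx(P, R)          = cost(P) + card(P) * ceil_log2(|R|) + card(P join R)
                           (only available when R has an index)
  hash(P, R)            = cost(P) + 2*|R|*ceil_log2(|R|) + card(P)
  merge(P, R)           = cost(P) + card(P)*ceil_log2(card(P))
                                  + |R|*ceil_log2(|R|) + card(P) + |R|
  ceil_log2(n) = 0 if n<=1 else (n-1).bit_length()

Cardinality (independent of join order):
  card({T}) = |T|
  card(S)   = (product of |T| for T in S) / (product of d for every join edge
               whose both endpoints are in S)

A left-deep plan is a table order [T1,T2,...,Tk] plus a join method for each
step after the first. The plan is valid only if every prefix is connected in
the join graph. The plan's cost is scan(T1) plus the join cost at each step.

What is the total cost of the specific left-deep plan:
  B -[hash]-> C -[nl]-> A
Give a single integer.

step 1: scan B: cost=80, card=80
step 2: join C via hash
    card(P join C) = 80*20/(8) = 200
    cost = 80 + 2*20*5 + 80 = 360
step 3: join A via nl
    card(P join A) = 200*100/(2*40) = 250
    cost = 360 + 200*100 = 20360

20360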